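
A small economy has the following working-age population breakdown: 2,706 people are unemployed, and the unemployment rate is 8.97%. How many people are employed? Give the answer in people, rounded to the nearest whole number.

About 27,461 are employed.

Labor force = U / u = 2,706 / 0.0897 ≈ 30,167.
Employed = labor force − unemployed = 30,167 − 2,706 = 27,461.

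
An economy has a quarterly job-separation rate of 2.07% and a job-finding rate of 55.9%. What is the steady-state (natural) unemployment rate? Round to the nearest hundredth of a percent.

At steady state the flows balance: s·E = f·U, so U/(E+U) = s/(s+f).
u* = 2.07 / (2.07 + 55.9) = 2.07 / 57.97 = 3.57%.

Steady-state unemployment rate ≈ 3.57%.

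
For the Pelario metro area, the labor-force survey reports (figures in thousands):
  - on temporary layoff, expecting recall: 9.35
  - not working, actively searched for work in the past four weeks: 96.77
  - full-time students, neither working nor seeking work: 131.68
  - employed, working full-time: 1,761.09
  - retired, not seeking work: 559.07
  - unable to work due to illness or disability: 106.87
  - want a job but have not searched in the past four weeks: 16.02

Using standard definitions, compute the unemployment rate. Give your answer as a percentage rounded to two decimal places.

Unemployment rate ≈ 5.68%.

Employed = 1,761.09 thousand.
Unemployed = 9.35 + 96.77 = 106.12 thousand (jobless and actively searching, or on temporary layoff).
Labor force = 1,761.09 + 106.12 = 1,867.21 thousand.
Unemployment rate = 106.12 / 1,867.21 = 5.68%.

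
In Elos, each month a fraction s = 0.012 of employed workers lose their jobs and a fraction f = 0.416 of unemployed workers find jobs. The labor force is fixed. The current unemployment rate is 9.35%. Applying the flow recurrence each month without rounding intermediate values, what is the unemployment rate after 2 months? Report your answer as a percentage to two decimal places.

With a fixed labor force, u_{t+1} = u_t + s·(1−u_t) − f·u_t = u_t·(1−s−f) + s.
Here 1−s−f = 0.572 and s = 0.012.
u_1 = 0.093500 × 0.572 + 0.012 = 0.065482.
u_2 = 0.065482 × 0.572 + 0.012 = 0.049456.

Unemployment rate after two months ≈ 4.95%.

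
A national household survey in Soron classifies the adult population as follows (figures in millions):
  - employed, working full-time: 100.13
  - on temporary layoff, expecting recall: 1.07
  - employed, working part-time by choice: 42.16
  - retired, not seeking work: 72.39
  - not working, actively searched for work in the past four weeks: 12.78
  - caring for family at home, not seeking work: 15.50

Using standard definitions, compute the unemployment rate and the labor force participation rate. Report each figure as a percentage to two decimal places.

Unemployment rate ≈ 8.87%; labor force participation rate ≈ 63.98%.

Employed = 100.13 + 42.16 = 142.29 million.
Unemployed = 1.07 + 12.78 = 13.85 million (jobless and actively searching, or on temporary layoff).
Labor force = 142.29 + 13.85 = 156.14 million.
Not in labor force = 72.39 + 15.50 = 87.89 million (those not working and not actively searching are outside the labor force).
Civilian working-age population = 156.14 + 87.89 = 244.03 million.
Unemployment rate = 13.85 / 156.14 = 8.87%.
Labor force participation rate = 156.14 / 244.03 = 63.98%.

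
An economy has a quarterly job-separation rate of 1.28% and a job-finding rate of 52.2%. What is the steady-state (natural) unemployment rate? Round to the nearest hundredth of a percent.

Steady-state unemployment rate ≈ 2.39%.

At steady state the flows balance: s·E = f·U, so U/(E+U) = s/(s+f).
u* = 1.28 / (1.28 + 52.2) = 1.28 / 53.48 = 2.39%.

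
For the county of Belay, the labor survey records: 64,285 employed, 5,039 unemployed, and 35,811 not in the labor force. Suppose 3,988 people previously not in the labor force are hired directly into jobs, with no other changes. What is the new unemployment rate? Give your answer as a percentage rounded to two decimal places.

New unemployment rate ≈ 6.87%.

Initially, labor force = 64,285 + 5,039 = 69,324, so u = 5,039/69,324 = 7.27%.
After the change, employed and labor force both rise by 3,988; unemployed unchanged → E = 68,273, U = 5,039, labor force = 73,312.
New unemployment rate = 5,039 / 73,312 = 6.87%.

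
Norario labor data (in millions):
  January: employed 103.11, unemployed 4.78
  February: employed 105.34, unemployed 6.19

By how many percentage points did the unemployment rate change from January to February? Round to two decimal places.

The unemployment rate changed by +1.12 percentage points.

January: labor force = 103.11 + 4.78 = 107.89; u = 4.78/107.89 = 4.43%.
February: labor force = 105.34 + 6.19 = 111.53; u = 6.19/111.53 = 5.55%.
Change = 5.55% − 4.43% = +1.12 pp.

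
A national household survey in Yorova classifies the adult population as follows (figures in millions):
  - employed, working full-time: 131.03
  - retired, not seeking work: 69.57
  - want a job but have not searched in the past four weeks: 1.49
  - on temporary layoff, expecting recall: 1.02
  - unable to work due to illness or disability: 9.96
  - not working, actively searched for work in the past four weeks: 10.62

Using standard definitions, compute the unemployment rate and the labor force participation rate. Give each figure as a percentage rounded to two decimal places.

Unemployment rate ≈ 8.16%; labor force participation rate ≈ 63.78%.

Employed = 131.03 million.
Unemployed = 1.02 + 10.62 = 11.64 million (jobless and actively searching, or on temporary layoff).
Labor force = 131.03 + 11.64 = 142.67 million.
Not in labor force = 69.57 + 1.49 + 9.96 = 81.02 million (those not working and not actively searching are outside the labor force — including those who want a job but have given up searching).
Civilian working-age population = 142.67 + 81.02 = 223.69 million.
Unemployment rate = 11.64 / 142.67 = 8.16%.
Labor force participation rate = 142.67 / 223.69 = 63.78%.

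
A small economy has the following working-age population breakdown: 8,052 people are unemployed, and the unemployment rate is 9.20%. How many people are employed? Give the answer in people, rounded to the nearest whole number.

Labor force = U / u = 8,052 / 0.0920 ≈ 87,522.
Employed = labor force − unemployed = 87,522 − 8,052 = 79,470.

About 79,470 are employed.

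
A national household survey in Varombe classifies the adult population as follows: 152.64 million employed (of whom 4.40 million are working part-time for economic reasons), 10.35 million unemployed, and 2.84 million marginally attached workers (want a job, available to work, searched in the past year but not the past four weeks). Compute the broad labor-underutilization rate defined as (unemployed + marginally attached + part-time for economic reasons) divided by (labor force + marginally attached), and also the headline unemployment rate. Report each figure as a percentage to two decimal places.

Broad underutilization rate ≈ 10.61%; headline unemployment rate ≈ 6.35%.

Labor force = 152.64 + 10.35 = 162.99 million.
Numerator = 10.35 + 2.84 + 4.40 = 17.59 million.
Denominator = 162.99 + 2.84 = 165.83 million.
Broad rate = 17.59 / 165.83 = 10.61%.
Headline unemployment rate = 10.35 / 162.99 = 6.35%.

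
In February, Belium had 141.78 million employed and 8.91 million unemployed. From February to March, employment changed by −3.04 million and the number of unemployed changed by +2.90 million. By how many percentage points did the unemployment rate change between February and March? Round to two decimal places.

February: labor force = 141.78 + 8.91 = 150.69; u = 8.91/150.69 = 5.91%.
March: labor force = 138.74 + 11.81 = 150.55; u = 11.81/150.55 = 7.84%.
Change = 7.84% − 5.91% = +1.93 pp.

The unemployment rate changed by +1.93 percentage points.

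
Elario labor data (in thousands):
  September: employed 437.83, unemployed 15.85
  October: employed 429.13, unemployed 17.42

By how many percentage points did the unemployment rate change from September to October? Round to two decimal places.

September: labor force = 437.83 + 15.85 = 453.68; u = 15.85/453.68 = 3.49%.
October: labor force = 429.13 + 17.42 = 446.55; u = 17.42/446.55 = 3.90%.
Change = 3.90% − 3.49% = +0.41 pp.

The unemployment rate changed by +0.41 percentage points.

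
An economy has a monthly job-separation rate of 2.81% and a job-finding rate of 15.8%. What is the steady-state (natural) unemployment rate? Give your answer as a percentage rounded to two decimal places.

At steady state the flows balance: s·E = f·U, so U/(E+U) = s/(s+f).
u* = 2.81 / (2.81 + 15.8) = 2.81 / 18.61 = 15.10%.

Steady-state unemployment rate ≈ 15.10%.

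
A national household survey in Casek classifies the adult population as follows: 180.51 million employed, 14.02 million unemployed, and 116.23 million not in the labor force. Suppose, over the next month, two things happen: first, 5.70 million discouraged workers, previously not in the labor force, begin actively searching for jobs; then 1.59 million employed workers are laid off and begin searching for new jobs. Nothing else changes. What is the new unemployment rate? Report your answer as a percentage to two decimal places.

Initially, labor force = 180.51 + 14.02 = 194.53 million, so u = 14.02/194.53 = 7.21%.
After the first change, unemployed and labor force both rise by 5.70 → E = 180.51, U = 19.72, labor force = 200.23 million.
After the second change, employed falls and unemployed rises by 1.59; labor force unchanged → E = 178.92, U = 21.31, labor force = 200.23 million.
New unemployment rate = 21.31 / 200.23 = 10.64%.

New unemployment rate ≈ 10.64%.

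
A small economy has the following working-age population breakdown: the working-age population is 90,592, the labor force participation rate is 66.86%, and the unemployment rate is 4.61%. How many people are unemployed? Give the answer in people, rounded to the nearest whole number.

About 2,792 are unemployed.

Labor force = 0.6686 × 90,592 = 60,570.
Unemployed = 0.0461 × 60,570 ≈ 2,792.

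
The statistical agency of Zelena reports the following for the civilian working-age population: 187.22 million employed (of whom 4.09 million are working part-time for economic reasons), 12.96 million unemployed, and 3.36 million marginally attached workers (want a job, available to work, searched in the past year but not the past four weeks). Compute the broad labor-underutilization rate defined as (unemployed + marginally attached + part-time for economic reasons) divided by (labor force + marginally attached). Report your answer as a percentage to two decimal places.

Broad underutilization rate ≈ 10.03%.

Labor force = 187.22 + 12.96 = 200.18 million.
Numerator = 12.96 + 3.36 + 4.09 = 20.41 million.
Denominator = 200.18 + 3.36 = 203.54 million.
Broad rate = 20.41 / 203.54 = 10.03%.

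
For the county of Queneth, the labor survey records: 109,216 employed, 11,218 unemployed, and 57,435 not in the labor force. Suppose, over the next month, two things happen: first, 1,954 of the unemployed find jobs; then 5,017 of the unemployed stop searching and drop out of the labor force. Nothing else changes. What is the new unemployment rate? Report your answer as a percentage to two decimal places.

New unemployment rate ≈ 3.68%.

Initially, labor force = 109,216 + 11,218 = 120,434, so u = 11,218/120,434 = 9.31%.
After the first change, unemployed falls and employed rises by 1,954; labor force unchanged → E = 111,170, U = 9,264, labor force = 120,434.
After the second change, unemployed and labor force both fall by 5,017 → E = 111,170, U = 4,247, labor force = 115,417.
New unemployment rate = 4,247 / 115,417 = 3.68%.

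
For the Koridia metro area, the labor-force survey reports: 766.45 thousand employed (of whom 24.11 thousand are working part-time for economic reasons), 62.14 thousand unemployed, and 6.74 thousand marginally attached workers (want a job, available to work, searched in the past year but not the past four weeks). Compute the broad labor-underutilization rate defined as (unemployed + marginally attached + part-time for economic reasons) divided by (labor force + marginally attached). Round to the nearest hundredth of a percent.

Broad underutilization rate ≈ 11.13%.

Labor force = 766.45 + 62.14 = 828.59 thousand.
Numerator = 62.14 + 6.74 + 24.11 = 92.99 thousand.
Denominator = 828.59 + 6.74 = 835.33 thousand.
Broad rate = 92.99 / 835.33 = 11.13%.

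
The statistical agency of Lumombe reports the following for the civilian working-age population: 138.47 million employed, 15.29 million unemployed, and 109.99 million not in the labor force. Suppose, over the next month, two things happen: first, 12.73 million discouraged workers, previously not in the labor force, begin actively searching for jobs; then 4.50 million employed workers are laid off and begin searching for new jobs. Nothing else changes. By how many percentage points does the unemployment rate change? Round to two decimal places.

Initially, labor force = 138.47 + 15.29 = 153.76 million, so u = 15.29/153.76 = 9.94%.
After the first change, unemployed and labor force both rise by 12.73 → E = 138.47, U = 28.02, labor force = 166.49 million.
After the second change, employed falls and unemployed rises by 4.50; labor force unchanged → E = 133.97, U = 32.52, labor force = 166.49 million.
New unemployment rate = 32.52 / 166.49 = 19.53%.
Change = 19.53% − 9.94% = +9.59 percentage points.

The unemployment rate changes by +9.59 percentage points.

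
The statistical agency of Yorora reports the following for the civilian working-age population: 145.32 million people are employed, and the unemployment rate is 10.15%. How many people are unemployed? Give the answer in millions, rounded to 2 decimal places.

About 16.42 million are unemployed.

Let U be the number unemployed. The labor force is E + U, and U/(E+U) = 0.1015.
So U = 0.1015 × 145.32 / (1 − 0.1015) = 14.7500 / 0.8985 ≈ 16.42 million.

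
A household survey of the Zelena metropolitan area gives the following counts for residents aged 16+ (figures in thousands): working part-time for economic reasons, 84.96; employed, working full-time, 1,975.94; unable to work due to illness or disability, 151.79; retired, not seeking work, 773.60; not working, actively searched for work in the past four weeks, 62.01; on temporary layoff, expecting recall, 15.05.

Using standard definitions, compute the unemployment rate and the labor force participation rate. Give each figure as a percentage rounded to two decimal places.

Employed = 84.96 + 1,975.94 = 2,060.90 thousand (anyone who worked, including part-time for economic reasons, counts as employed).
Unemployed = 62.01 + 15.05 = 77.06 thousand (jobless and actively searching, or on temporary layoff).
Labor force = 2,060.90 + 77.06 = 2,137.96 thousand.
Not in labor force = 151.79 + 773.60 = 925.39 thousand (those not working and not actively searching are outside the labor force).
Civilian working-age population = 2,137.96 + 925.39 = 3,063.35 thousand.
Unemployment rate = 77.06 / 2,137.96 = 3.60%.
Labor force participation rate = 2,137.96 / 3,063.35 = 69.79%.

Unemployment rate ≈ 3.60%; labor force participation rate ≈ 69.79%.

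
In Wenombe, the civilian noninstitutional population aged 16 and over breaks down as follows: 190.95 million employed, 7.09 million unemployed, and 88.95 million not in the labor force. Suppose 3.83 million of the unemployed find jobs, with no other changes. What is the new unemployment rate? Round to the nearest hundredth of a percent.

New unemployment rate ≈ 1.65%.

Initially, labor force = 190.95 + 7.09 = 198.04 million, so u = 7.09/198.04 = 3.58%.
After the change, unemployed falls and employed rises by 3.83; labor force unchanged → E = 194.78, U = 3.26, labor force = 198.04 million.
New unemployment rate = 3.26 / 198.04 = 1.65%.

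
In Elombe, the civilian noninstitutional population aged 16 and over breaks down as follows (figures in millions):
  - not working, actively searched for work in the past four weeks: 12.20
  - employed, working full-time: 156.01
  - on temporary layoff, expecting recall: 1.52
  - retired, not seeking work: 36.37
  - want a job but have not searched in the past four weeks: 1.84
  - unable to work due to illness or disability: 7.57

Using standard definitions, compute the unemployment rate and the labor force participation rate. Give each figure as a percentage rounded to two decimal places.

Unemployment rate ≈ 8.08%; labor force participation rate ≈ 78.76%.

Employed = 156.01 million.
Unemployed = 12.20 + 1.52 = 13.72 million (jobless and actively searching, or on temporary layoff).
Labor force = 156.01 + 13.72 = 169.73 million.
Not in labor force = 36.37 + 1.84 + 7.57 = 45.78 million (those not working and not actively searching are outside the labor force — including those who want a job but have given up searching).
Civilian working-age population = 169.73 + 45.78 = 215.51 million.
Unemployment rate = 13.72 / 169.73 = 8.08%.
Labor force participation rate = 169.73 / 215.51 = 78.76%.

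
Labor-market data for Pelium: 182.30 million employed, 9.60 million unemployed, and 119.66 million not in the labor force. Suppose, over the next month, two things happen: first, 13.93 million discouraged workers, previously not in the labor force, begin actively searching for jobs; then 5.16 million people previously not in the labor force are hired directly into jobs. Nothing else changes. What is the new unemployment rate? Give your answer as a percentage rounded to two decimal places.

Initially, labor force = 182.30 + 9.60 = 191.90 million, so u = 9.60/191.90 = 5.00%.
After the first change, unemployed and labor force both rise by 13.93 → E = 182.30, U = 23.53, labor force = 205.83 million.
After the second change, employed and labor force both rise by 5.16; unemployed unchanged → E = 187.46, U = 23.53, labor force = 210.99 million.
New unemployment rate = 23.53 / 210.99 = 11.15%.

New unemployment rate ≈ 11.15%.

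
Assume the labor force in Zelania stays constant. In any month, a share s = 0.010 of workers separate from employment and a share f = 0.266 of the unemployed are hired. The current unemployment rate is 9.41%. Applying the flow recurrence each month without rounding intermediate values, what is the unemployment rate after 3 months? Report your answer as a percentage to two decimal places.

With a fixed labor force, u_{t+1} = u_t + s·(1−u_t) − f·u_t = u_t·(1−s−f) + s.
Here 1−s−f = 0.724 and s = 0.010.
u_1 = 0.094100 × 0.724 + 0.010 = 0.078128.
u_2 = 0.078128 × 0.724 + 0.010 = 0.066565.
u_3 = 0.066565 × 0.724 + 0.010 = 0.058193.

Unemployment rate after three months ≈ 5.82%.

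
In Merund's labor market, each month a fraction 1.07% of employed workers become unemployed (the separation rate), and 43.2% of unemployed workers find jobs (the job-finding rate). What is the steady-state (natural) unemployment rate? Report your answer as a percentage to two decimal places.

Steady-state unemployment rate ≈ 2.42%.

At steady state the flows balance: s·E = f·U, so U/(E+U) = s/(s+f).
u* = 1.07 / (1.07 + 43.2) = 1.07 / 44.27 = 2.42%.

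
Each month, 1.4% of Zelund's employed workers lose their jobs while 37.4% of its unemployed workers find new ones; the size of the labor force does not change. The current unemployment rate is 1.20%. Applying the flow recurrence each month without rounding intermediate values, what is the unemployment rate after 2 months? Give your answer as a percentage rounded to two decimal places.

Unemployment rate after two months ≈ 2.71%.

With a fixed labor force, u_{t+1} = u_t + s·(1−u_t) − f·u_t = u_t·(1−s−f) + s.
Here 1−s−f = 0.612 and s = 0.014.
u_1 = 0.012000 × 0.612 + 0.014 = 0.021344.
u_2 = 0.021344 × 0.612 + 0.014 = 0.027063.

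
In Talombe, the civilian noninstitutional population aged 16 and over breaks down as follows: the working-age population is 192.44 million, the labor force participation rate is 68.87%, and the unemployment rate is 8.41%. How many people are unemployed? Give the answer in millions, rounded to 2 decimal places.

About 11.15 million are unemployed.

Labor force = 0.6887 × 192.44 = 132.53 million.
Unemployed = 0.0841 × 132.53 ≈ 11.15 million.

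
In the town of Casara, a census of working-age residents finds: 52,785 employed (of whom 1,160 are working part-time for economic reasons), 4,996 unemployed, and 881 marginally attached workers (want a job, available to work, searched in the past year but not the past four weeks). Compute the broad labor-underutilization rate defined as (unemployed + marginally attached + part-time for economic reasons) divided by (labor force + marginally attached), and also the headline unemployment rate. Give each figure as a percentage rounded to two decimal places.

Labor force = 52,785 + 4,996 = 57,781.
Numerator = 4,996 + 881 + 1,160 = 7,037.
Denominator = 57,781 + 881 = 58,662.
Broad rate = 7,037 / 58,662 = 12.00%.
Headline unemployment rate = 4,996 / 57,781 = 8.65%.

Broad underutilization rate ≈ 12.00%; headline unemployment rate ≈ 8.65%.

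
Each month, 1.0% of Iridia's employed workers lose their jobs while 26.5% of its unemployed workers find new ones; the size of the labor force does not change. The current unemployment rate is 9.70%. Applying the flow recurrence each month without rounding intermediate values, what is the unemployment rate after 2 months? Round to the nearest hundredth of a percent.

With a fixed labor force, u_{t+1} = u_t + s·(1−u_t) − f·u_t = u_t·(1−s−f) + s.
Here 1−s−f = 0.725 and s = 0.010.
u_1 = 0.097000 × 0.725 + 0.010 = 0.080325.
u_2 = 0.080325 × 0.725 + 0.010 = 0.068236.

Unemployment rate after two months ≈ 6.82%.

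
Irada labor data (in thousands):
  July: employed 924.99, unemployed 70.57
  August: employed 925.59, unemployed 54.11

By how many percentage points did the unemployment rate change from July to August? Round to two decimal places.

July: labor force = 924.99 + 70.57 = 995.56; u = 70.57/995.56 = 7.09%.
August: labor force = 925.59 + 54.11 = 979.70; u = 54.11/979.70 = 5.52%.
Change = 5.52% − 7.09% = −1.57 pp.

The unemployment rate changed by −1.57 percentage points.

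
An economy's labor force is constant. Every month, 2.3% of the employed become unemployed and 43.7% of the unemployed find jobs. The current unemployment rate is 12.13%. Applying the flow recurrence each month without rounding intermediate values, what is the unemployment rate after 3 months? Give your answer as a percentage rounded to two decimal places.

Unemployment rate after three months ≈ 6.12%.

With a fixed labor force, u_{t+1} = u_t + s·(1−u_t) − f·u_t = u_t·(1−s−f) + s.
Here 1−s−f = 0.540 and s = 0.023.
u_1 = 0.121300 × 0.540 + 0.023 = 0.088502.
u_2 = 0.088502 × 0.540 + 0.023 = 0.070791.
u_3 = 0.070791 × 0.540 + 0.023 = 0.061227.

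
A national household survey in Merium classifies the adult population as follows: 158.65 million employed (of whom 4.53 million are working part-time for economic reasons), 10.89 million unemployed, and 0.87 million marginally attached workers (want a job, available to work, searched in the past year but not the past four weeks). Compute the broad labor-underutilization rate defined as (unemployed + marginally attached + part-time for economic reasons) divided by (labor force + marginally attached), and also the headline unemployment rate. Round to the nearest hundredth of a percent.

Broad underutilization rate ≈ 9.56%; headline unemployment rate ≈ 6.42%.

Labor force = 158.65 + 10.89 = 169.54 million.
Numerator = 10.89 + 0.87 + 4.53 = 16.29 million.
Denominator = 169.54 + 0.87 = 170.41 million.
Broad rate = 16.29 / 170.41 = 9.56%.
Headline unemployment rate = 10.89 / 169.54 = 6.42%.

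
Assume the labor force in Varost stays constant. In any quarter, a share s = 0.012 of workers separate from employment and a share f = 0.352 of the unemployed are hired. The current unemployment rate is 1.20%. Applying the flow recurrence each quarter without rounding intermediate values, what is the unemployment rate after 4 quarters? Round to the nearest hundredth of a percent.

With a fixed labor force, u_{t+1} = u_t + s·(1−u_t) − f·u_t = u_t·(1−s−f) + s.
Here 1−s−f = 0.636 and s = 0.012.
u_1 = 0.012000 × 0.636 + 0.012 = 0.019632.
u_2 = 0.019632 × 0.636 + 0.012 = 0.024486.
u_3 = 0.024486 × 0.636 + 0.012 = 0.027573.
u_4 = 0.027573 × 0.636 + 0.012 = 0.029536.

Unemployment rate after four quarters ≈ 2.95%.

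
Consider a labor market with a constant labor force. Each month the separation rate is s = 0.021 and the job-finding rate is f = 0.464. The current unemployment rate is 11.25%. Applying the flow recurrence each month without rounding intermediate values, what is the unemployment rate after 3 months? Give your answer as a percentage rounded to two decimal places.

Unemployment rate after three months ≈ 5.28%.

With a fixed labor force, u_{t+1} = u_t + s·(1−u_t) − f·u_t = u_t·(1−s−f) + s.
Here 1−s−f = 0.515 and s = 0.021.
u_1 = 0.112500 × 0.515 + 0.021 = 0.078938.
u_2 = 0.078938 × 0.515 + 0.021 = 0.061653.
u_3 = 0.061653 × 0.515 + 0.021 = 0.052751.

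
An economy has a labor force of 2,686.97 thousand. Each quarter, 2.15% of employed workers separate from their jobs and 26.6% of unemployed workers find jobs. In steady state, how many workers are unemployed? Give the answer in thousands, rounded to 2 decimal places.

About 200.94 thousand are unemployed in steady state.

Steady-state unemployment rate u* = s/(s+f) = 2.15/(2.15+26.6) = 0.074783.
Unemployed = u* × labor force = 0.074783 × 2,686.97 ≈ 200.94 thousand.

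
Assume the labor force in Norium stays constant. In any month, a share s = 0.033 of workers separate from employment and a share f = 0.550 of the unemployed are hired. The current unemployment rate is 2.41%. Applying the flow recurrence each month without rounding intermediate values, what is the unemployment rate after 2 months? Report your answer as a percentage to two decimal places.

With a fixed labor force, u_{t+1} = u_t + s·(1−u_t) − f·u_t = u_t·(1−s−f) + s.
Here 1−s−f = 0.417 and s = 0.033.
u_1 = 0.024100 × 0.417 + 0.033 = 0.043050.
u_2 = 0.043050 × 0.417 + 0.033 = 0.050952.

Unemployment rate after two months ≈ 5.10%.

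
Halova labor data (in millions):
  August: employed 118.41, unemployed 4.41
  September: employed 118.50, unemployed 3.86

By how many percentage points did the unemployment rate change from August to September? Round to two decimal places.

The unemployment rate changed by −0.44 percentage points.

August: labor force = 118.41 + 4.41 = 122.82; u = 4.41/122.82 = 3.59%.
September: labor force = 118.50 + 3.86 = 122.36; u = 3.86/122.36 = 3.15%.
Change = 3.15% − 3.59% = −0.44 pp.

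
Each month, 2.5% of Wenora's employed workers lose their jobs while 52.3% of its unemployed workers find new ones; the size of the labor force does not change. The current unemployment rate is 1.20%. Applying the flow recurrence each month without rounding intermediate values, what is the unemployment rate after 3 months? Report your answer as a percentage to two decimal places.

With a fixed labor force, u_{t+1} = u_t + s·(1−u_t) − f·u_t = u_t·(1−s−f) + s.
Here 1−s−f = 0.452 and s = 0.025.
u_1 = 0.012000 × 0.452 + 0.025 = 0.030424.
u_2 = 0.030424 × 0.452 + 0.025 = 0.038752.
u_3 = 0.038752 × 0.452 + 0.025 = 0.042516.

Unemployment rate after three months ≈ 4.25%.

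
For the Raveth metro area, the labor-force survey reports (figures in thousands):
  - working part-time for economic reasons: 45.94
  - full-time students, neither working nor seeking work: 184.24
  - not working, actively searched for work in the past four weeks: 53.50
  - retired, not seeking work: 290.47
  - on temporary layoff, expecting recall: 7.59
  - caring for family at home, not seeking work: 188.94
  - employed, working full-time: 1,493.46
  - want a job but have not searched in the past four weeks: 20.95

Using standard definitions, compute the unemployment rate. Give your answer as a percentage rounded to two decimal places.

Unemployment rate ≈ 3.82%.

Employed = 45.94 + 1,493.46 = 1,539.40 thousand (anyone who worked, including part-time for economic reasons, counts as employed).
Unemployed = 53.50 + 7.59 = 61.09 thousand (jobless and actively searching, or on temporary layoff).
Labor force = 1,539.40 + 61.09 = 1,600.49 thousand.
Unemployment rate = 61.09 / 1,600.49 = 3.82%.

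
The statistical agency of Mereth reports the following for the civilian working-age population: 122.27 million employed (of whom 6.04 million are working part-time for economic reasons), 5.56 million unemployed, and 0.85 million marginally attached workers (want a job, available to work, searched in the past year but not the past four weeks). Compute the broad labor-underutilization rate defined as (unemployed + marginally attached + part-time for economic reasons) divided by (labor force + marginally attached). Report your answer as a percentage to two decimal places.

Labor force = 122.27 + 5.56 = 127.83 million.
Numerator = 5.56 + 0.85 + 6.04 = 12.45 million.
Denominator = 127.83 + 0.85 = 128.68 million.
Broad rate = 12.45 / 128.68 = 9.68%.

Broad underutilization rate ≈ 9.68%.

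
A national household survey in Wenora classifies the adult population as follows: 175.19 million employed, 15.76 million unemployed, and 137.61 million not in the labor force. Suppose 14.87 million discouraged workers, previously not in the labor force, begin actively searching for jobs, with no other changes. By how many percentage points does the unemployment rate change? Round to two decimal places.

Initially, labor force = 175.19 + 15.76 = 190.95 million, so u = 15.76/190.95 = 8.25%.
After the change, unemployed and labor force both rise by 14.87 → E = 175.19, U = 30.63, labor force = 205.82 million.
New unemployment rate = 30.63 / 205.82 = 14.88%.
Change = 14.88% − 8.25% = +6.63 percentage points.

The unemployment rate changes by +6.63 percentage points.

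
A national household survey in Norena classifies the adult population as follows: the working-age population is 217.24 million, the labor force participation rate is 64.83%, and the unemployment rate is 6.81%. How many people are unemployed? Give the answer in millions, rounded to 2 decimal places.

About 9.59 million are unemployed.

Labor force = 0.6483 × 217.24 = 140.84 million.
Unemployed = 0.0681 × 140.84 ≈ 9.59 million.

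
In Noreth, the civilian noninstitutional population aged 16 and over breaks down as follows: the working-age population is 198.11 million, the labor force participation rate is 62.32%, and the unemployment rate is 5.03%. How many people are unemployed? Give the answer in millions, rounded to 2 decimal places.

About 6.21 million are unemployed.

Labor force = 0.6232 × 198.11 = 123.46 million.
Unemployed = 0.0503 × 123.46 ≈ 6.21 million.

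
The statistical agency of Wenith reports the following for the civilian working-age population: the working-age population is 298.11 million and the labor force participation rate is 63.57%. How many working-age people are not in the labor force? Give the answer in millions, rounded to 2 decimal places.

Share not in the labor force = 1 − 0.6357 = 0.3643.
Not in labor force = 0.3643 × 298.11 ≈ 108.60 million.

About 108.60 million are not in the labor force.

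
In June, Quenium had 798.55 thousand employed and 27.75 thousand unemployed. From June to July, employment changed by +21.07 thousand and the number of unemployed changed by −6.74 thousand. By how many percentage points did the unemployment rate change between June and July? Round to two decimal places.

The unemployment rate changed by −0.86 percentage points.

June: labor force = 798.55 + 27.75 = 826.30; u = 27.75/826.30 = 3.36%.
July: labor force = 819.62 + 21.01 = 840.63; u = 21.01/840.63 = 2.50%.
Change = 2.50% − 3.36% = −0.86 pp.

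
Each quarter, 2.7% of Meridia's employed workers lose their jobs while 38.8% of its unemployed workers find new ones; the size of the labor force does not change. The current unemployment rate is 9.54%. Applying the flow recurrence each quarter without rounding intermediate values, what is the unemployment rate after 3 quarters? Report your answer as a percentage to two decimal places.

With a fixed labor force, u_{t+1} = u_t + s·(1−u_t) − f·u_t = u_t·(1−s−f) + s.
Here 1−s−f = 0.585 and s = 0.027.
u_1 = 0.095400 × 0.585 + 0.027 = 0.082809.
u_2 = 0.082809 × 0.585 + 0.027 = 0.075443.
u_3 = 0.075443 × 0.585 + 0.027 = 0.071134.

Unemployment rate after three quarters ≈ 7.11%.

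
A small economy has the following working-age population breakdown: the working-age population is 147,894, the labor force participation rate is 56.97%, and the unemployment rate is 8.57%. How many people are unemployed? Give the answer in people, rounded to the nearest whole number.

Labor force = 0.5697 × 147,894 = 84,255.
Unemployed = 0.0857 × 84,255 ≈ 7,221.

About 7,221 are unemployed.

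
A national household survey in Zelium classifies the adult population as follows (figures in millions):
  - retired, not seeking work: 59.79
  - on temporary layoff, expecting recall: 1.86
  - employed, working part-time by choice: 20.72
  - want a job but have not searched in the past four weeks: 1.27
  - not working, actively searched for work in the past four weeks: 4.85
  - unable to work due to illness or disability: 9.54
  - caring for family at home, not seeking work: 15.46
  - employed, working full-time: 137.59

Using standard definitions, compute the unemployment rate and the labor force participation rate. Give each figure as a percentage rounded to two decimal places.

Employed = 20.72 + 137.59 = 158.31 million.
Unemployed = 1.86 + 4.85 = 6.71 million (jobless and actively searching, or on temporary layoff).
Labor force = 158.31 + 6.71 = 165.02 million.
Not in labor force = 59.79 + 1.27 + 9.54 + 15.46 = 86.06 million (those not working and not actively searching are outside the labor force — including those who want a job but have given up searching).
Civilian working-age population = 165.02 + 86.06 = 251.08 million.
Unemployment rate = 6.71 / 165.02 = 4.07%.
Labor force participation rate = 165.02 / 251.08 = 65.72%.

Unemployment rate ≈ 4.07%; labor force participation rate ≈ 65.72%.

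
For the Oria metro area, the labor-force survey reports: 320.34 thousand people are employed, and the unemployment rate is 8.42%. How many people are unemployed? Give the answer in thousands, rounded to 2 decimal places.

Let U be the number unemployed. The labor force is E + U, and U/(E+U) = 0.0842.
So U = 0.0842 × 320.34 / (1 − 0.0842) = 26.9726 / 0.9158 ≈ 29.45 thousand.

About 29.45 thousand are unemployed.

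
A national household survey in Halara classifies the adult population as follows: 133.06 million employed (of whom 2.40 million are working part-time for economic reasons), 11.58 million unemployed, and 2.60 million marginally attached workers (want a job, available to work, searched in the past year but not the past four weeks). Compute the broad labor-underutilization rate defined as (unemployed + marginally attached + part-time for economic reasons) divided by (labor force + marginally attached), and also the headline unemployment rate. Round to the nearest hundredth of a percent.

Labor force = 133.06 + 11.58 = 144.64 million.
Numerator = 11.58 + 2.60 + 2.40 = 16.58 million.
Denominator = 144.64 + 2.60 = 147.24 million.
Broad rate = 16.58 / 147.24 = 11.26%.
Headline unemployment rate = 11.58 / 144.64 = 8.01%.

Broad underutilization rate ≈ 11.26%; headline unemployment rate ≈ 8.01%.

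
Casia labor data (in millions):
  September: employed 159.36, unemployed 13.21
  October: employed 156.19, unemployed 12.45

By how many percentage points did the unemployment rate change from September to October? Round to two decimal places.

The unemployment rate changed by −0.27 percentage points.

September: labor force = 159.36 + 13.21 = 172.57; u = 13.21/172.57 = 7.65%.
October: labor force = 156.19 + 12.45 = 168.64; u = 12.45/168.64 = 7.38%.
Change = 7.38% − 7.65% = −0.27 pp.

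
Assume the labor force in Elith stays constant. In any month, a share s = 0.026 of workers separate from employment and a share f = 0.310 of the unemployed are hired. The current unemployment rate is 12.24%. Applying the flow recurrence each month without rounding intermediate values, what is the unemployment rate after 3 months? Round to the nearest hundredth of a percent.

Unemployment rate after three months ≈ 9.06%.

With a fixed labor force, u_{t+1} = u_t + s·(1−u_t) − f·u_t = u_t·(1−s−f) + s.
Here 1−s−f = 0.664 and s = 0.026.
u_1 = 0.122400 × 0.664 + 0.026 = 0.107274.
u_2 = 0.107274 × 0.664 + 0.026 = 0.097230.
u_3 = 0.097230 × 0.664 + 0.026 = 0.090561.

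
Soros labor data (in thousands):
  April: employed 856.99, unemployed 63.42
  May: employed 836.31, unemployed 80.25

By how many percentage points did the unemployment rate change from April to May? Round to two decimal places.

April: labor force = 856.99 + 63.42 = 920.41; u = 63.42/920.41 = 6.89%.
May: labor force = 836.31 + 80.25 = 916.56; u = 80.25/916.56 = 8.76%.
Change = 8.76% − 6.89% = +1.87 pp.

The unemployment rate changed by +1.87 percentage points.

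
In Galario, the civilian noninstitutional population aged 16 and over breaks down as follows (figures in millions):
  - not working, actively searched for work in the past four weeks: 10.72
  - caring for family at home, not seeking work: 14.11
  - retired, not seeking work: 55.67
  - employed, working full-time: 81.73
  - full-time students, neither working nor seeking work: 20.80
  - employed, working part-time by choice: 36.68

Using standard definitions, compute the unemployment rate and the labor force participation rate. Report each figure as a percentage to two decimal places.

Employed = 81.73 + 36.68 = 118.41 million.
Unemployed = 10.72 million.
Labor force = 118.41 + 10.72 = 129.13 million.
Not in labor force = 14.11 + 55.67 + 20.80 = 90.58 million (those not working and not actively searching are outside the labor force).
Civilian working-age population = 129.13 + 90.58 = 219.71 million.
Unemployment rate = 10.72 / 129.13 = 8.30%.
Labor force participation rate = 129.13 / 219.71 = 58.77%.

Unemployment rate ≈ 8.30%; labor force participation rate ≈ 58.77%.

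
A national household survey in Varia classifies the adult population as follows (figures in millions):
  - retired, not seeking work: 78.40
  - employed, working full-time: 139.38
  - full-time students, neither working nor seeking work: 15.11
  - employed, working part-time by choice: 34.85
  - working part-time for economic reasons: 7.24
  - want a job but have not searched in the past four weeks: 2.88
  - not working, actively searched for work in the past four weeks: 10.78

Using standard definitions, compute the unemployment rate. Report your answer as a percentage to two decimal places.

Unemployment rate ≈ 5.61%.

Employed = 139.38 + 34.85 + 7.24 = 181.47 million (anyone who worked, including part-time for economic reasons, counts as employed).
Unemployed = 10.78 million.
Labor force = 181.47 + 10.78 = 192.25 million.
Unemployment rate = 10.78 / 192.25 = 5.61%.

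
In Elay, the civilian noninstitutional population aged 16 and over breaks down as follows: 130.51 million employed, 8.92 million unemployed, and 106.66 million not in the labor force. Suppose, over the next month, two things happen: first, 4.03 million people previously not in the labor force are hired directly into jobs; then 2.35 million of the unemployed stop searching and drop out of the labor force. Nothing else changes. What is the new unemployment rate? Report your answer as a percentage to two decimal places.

Initially, labor force = 130.51 + 8.92 = 139.43 million, so u = 8.92/139.43 = 6.40%.
After the first change, employed and labor force both rise by 4.03; unemployed unchanged → E = 134.54, U = 8.92, labor force = 143.46 million.
After the second change, unemployed and labor force both fall by 2.35 → E = 134.54, U = 6.57, labor force = 141.11 million.
New unemployment rate = 6.57 / 141.11 = 4.66%.

New unemployment rate ≈ 4.66%.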